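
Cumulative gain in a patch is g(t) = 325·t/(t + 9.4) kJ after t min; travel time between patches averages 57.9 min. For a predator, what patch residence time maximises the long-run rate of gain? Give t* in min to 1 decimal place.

Maximise g(t)/(T+t): set derivative to zero → g'(t)(T+t) = g(t).
g'(t) = 325·9.4/(t + 9.4)². Setting 325·9.4/(t+9.4)² = 325t/[(t+9.4)(57.9+t)] gives 9.4(57.9+t) = t(t+9.4), so t² = 9.4×57.9 = 544.3.
t* = √544.3 = 23.33 min.

23.3 min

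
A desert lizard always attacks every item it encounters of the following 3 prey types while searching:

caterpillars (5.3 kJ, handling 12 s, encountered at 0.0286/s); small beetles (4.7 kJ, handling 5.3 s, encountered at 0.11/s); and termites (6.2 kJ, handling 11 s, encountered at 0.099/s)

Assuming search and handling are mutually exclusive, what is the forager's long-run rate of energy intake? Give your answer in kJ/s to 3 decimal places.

R = (0.0286×5.3 + 0.11×4.7 + 0.099×6.2) / (1 + 0.0286×12 + 0.11×5.3 + 0.099×11) = 1.282/3.015 = 0.4253 kJ/s.

0.425 kJ/s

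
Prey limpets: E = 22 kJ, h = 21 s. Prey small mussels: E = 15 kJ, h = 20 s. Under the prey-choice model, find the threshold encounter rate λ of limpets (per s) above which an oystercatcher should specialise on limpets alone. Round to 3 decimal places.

0.120 per s

Drop small mussels once their profitability E₂/h₂ falls below the rate achievable on limpets alone: E₂/h₂ = λE₁/(1 + λh₁).
Solve for λ: λE₁h₂ = E₂(1 + λh₁) → λ(E₁h₂ − E₂h₁) = E₂ → λ = E₂/(E₁h₂ − E₂h₁).
λ = 15/(22×20 − 15×21) = 15/125 = 0.12 per s.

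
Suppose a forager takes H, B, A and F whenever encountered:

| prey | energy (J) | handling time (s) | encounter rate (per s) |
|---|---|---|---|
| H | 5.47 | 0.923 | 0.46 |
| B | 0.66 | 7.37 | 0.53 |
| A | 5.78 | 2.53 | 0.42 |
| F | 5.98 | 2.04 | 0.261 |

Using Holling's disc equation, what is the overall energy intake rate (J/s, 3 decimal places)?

Energy encountered per unit search time: 0.46×5.47 + 0.53×0.66 + 0.42×5.78 + 0.261×5.98 = 6.854 J/s.
Handling time per unit search time: 0.46×0.923 + 0.53×7.37 + 0.42×2.53 + 0.261×2.04 = 5.926.
Rate = 6.854/(1 + 5.926) = 0.9897 J/s.

0.990 J/s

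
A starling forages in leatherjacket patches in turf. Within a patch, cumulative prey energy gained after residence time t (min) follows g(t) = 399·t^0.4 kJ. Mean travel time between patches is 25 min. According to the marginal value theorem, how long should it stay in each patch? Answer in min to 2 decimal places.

Maximise g(t)/(T+t): set derivative to zero → g'(t)(T+t) = g(t).
g'(t) = 0.4·399·t^-0.6. Setting 0.4·399·t^-0.6 = 399·t^0.4/(25+t) gives 0.4(25+t) = t, so 0.60·t = 0.4×25.
t* = 0.4×25/0.60 = 16.67 min.

16.67 min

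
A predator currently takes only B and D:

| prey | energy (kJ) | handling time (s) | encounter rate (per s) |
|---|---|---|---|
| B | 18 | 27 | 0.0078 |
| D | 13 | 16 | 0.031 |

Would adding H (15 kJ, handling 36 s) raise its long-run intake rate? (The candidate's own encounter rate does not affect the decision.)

Intake rate on the current diet: R = (0.0078×18 + 0.031×13) / (1 + 0.0078×27 + 0.031×16) = 0.5434/1.707 = 0.3184 kJ/s.
Profitability of H: 15/36 = 0.4167 kJ/s.
0.4167 > 0.3184, so adding H raises the average — include it.

Yes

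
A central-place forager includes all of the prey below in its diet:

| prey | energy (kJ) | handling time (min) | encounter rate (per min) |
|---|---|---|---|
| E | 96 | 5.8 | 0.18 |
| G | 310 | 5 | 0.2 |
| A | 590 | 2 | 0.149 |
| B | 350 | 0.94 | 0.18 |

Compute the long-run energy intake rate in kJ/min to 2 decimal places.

R = Σλ_iE_i / (1 + Σλ_ih_i)
Numerator: 0.18×96 + 0.2×310 + 0.149×590 + 0.18×350 = 230.2
Denominator: 1 + 0.18×5.8 + 0.2×5 + 0.149×2 + 0.18×0.94 = 3.511
R = 230.2/3.511 = 65.56 kJ/min

65.56 kJ/min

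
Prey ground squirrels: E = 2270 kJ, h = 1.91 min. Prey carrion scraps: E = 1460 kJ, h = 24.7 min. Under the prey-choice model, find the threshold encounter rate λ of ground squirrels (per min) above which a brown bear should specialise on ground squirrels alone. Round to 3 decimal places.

0.027 per min

The zero-one rule: include carrion scraps iff E₂/h₂ > λE₁/(1+λh₁). Equality gives the switch point.
λE₁h₂ = E₂ + λE₂h₁ ⇒ λ = E₂/(E₁h₂ − E₂h₁) = 1460/(5.607e+04 − 2789) = 0.0274 per min.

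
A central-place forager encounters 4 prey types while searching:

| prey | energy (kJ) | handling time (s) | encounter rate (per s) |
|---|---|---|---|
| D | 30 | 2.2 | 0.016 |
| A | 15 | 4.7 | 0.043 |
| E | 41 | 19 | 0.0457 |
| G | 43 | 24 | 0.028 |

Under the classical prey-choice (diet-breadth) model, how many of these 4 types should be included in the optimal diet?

Rank by E/h (kJ/s): D 13.6, A 3.19, E 2.16, G 1.79. Include each in turn until the next type's E/h falls below the running intake rate.
Rate on top 1: 0.4637. A: 3.19 > 0.4637 → include.
Rate on top 2: 0.9092. E: 2.16 > 0.9092 → include.
Rate on top 3: 1.424. G: 1.79 > 1.424 → include.
Optimal diet: D, A, E, G — 4 of 4 types.

4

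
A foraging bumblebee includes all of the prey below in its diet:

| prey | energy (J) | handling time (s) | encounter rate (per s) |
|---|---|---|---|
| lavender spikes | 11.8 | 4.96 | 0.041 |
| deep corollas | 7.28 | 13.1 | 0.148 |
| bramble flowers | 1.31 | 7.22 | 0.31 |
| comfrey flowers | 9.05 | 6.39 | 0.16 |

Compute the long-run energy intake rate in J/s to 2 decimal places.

0.53 J/s

Energy encountered per unit search time: 0.041×11.8 + 0.148×7.28 + 0.31×1.31 + 0.16×9.05 = 3.415 J/s.
Handling time per unit search time: 0.041×4.96 + 0.148×13.1 + 0.31×7.22 + 0.16×6.39 = 5.403.
Rate = 3.415/(1 + 5.403) = 0.5334 J/s.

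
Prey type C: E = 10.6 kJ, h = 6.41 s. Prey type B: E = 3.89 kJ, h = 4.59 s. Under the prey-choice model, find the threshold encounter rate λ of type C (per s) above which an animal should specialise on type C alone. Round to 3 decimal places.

0.164 per s

Drop type B once their profitability E₂/h₂ falls below the rate achievable on type C alone: E₂/h₂ = λE₁/(1 + λh₁).
Solve for λ: λE₁h₂ = E₂(1 + λh₁) → λ(E₁h₂ − E₂h₁) = E₂ → λ = E₂/(E₁h₂ − E₂h₁).
λ = 3.89/(10.6×4.59 − 3.89×6.41) = 3.89/23.72 = 0.164 per s.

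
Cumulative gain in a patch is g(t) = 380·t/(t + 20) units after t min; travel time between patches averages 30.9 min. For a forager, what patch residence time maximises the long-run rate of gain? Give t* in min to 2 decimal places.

24.86 min

By the marginal value theorem, leave when the instantaneous gain rate g'(t) equals the habitat-wide average g(t)/(T + t).
g'(t) = 380·20/(t + 20)². Setting 380·20/(t+20)² = 380t/[(t+20)(30.9+t)] gives 20(30.9+t) = t(t+20), so t² = 20×30.9 = 618.
t* = √618 = 24.86 min.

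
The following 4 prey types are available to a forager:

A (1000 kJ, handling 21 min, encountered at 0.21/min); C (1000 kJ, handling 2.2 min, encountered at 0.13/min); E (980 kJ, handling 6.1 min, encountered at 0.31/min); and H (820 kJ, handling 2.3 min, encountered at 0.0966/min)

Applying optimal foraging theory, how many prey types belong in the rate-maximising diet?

3

E/h in descending order: C 455, H 357, E 161, A 47.6 kJ/min. The optimal diet is the largest prefix of this list for which every included type satisfies E_i/h_i > R on the types above it.
Rate on top 1: 101.1. H: 357 > 101.1 → include.
Rate on top 2: 138.7. E: 161 > 138.7 → include.
Rate on top 3: 150.9. A: 47.6 < 150.9 → exclude; stop.
Optimal diet: C, H, E — 3 of 4 types.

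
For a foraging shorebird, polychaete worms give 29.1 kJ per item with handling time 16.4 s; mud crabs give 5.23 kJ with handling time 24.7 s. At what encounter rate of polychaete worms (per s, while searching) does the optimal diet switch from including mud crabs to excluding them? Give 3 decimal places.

0.008 per s

The zero-one rule: include mud crabs iff E₂/h₂ > λE₁/(1+λh₁). Equality gives the switch point.
λE₁h₂ = E₂ + λE₂h₁ ⇒ λ = E₂/(E₁h₂ − E₂h₁) = 5.23/(718.8 − 85.77) = 0.008262 per s.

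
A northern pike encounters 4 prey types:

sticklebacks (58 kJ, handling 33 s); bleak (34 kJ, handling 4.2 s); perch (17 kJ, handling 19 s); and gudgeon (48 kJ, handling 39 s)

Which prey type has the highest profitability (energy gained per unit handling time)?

bleak

In descending order of E/h:
bleak: 34/4.2 = 8.1 kJ/s
sticklebacks: 58/33 = 1.76 kJ/s
gudgeon: 48/39 = 1.23 kJ/s
perch: 17/19 = 0.895 kJ/s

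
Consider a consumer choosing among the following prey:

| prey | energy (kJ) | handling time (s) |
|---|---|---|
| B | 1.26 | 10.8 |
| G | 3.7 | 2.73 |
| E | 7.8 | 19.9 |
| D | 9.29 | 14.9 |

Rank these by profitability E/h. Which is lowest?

B

Profitability E/h (kJ/s): B = 1.26/10.8 = 0.117, G = 3.7/2.73 = 1.36, E = 7.8/19.9 = 0.392, D = 9.29/14.9 = 0.623.
Ranked: G > D > E > B.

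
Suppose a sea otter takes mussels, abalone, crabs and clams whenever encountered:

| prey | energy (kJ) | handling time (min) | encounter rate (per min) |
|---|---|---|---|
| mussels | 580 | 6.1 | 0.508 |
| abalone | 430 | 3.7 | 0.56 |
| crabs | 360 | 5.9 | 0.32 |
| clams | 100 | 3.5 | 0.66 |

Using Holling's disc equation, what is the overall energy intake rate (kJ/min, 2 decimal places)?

69.12 kJ/min

Energy encountered per unit search time: 0.508×580 + 0.56×430 + 0.32×360 + 0.66×100 = 716.6 kJ/min.
Handling time per unit search time: 0.508×6.1 + 0.56×3.7 + 0.32×5.9 + 0.66×3.5 = 9.369.
Rate = 716.6/(1 + 9.369) = 69.12 kJ/min.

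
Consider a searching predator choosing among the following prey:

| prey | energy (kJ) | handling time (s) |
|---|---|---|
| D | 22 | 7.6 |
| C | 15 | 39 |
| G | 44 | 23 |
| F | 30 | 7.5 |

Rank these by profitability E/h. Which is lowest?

Profitability E/h (kJ/s): D = 22/7.6 = 2.89, C = 15/39 = 0.385, G = 44/23 = 1.91, F = 30/7.5 = 4.
Ranked: F > D > G > C.

C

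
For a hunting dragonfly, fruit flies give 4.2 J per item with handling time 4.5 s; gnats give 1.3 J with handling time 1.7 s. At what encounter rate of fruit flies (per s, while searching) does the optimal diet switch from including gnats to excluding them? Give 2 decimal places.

1.01 per s

Drop gnats once their profitability E₂/h₂ falls below the rate achievable on fruit flies alone: E₂/h₂ = λE₁/(1 + λh₁).
Solve for λ: λE₁h₂ = E₂(1 + λh₁) → λ(E₁h₂ − E₂h₁) = E₂ → λ = E₂/(E₁h₂ − E₂h₁).
λ = 1.3/(4.2×1.7 − 1.3×4.5) = 1.3/1.29 = 1.008 per s.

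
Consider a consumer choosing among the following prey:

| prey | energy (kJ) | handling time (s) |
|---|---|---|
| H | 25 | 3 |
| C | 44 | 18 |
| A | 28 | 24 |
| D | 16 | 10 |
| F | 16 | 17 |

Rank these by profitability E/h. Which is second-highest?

In descending order of E/h:
H: 25/3 = 8.33 kJ/s
C: 44/18 = 2.44 kJ/s
D: 16/10 = 1.6 kJ/s
A: 28/24 = 1.17 kJ/s
F: 16/17 = 0.941 kJ/s

C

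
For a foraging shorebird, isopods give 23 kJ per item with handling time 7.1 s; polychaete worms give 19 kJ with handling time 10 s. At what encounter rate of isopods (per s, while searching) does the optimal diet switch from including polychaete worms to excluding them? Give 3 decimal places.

The zero-one rule: include polychaete worms iff E₂/h₂ > λE₁/(1+λh₁). Equality gives the switch point.
λE₁h₂ = E₂ + λE₂h₁ ⇒ λ = E₂/(E₁h₂ − E₂h₁) = 19/(230 − 134.9) = 0.1998 per s.

0.200 per s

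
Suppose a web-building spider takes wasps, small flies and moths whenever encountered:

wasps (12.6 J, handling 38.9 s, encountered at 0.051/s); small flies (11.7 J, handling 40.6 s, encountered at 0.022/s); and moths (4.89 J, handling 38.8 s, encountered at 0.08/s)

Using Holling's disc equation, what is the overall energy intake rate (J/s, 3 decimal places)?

0.185 J/s

R = (0.051×12.6 + 0.022×11.7 + 0.08×4.89) / (1 + 0.051×38.9 + 0.022×40.6 + 0.08×38.8) = 1.291/6.981 = 0.185 J/s.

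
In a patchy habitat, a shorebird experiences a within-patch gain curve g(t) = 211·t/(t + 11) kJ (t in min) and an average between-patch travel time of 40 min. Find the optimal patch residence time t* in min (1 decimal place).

21.0 min

Maximise g(t)/(T+t): set derivative to zero → g'(t)(T+t) = g(t).
g'(t) = 211·11/(t + 11)². Setting 211·11/(t+11)² = 211t/[(t+11)(40+t)] gives 11(40+t) = t(t+11), so t² = 11×40 = 440.
t* = √440 = 20.98 min.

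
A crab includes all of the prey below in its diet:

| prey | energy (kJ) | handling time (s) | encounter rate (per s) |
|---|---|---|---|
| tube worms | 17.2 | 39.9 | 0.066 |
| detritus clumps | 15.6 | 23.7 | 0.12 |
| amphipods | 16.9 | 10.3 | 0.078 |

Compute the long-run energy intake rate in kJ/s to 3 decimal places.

0.594 kJ/s

R = Σλ_iE_i / (1 + Σλ_ih_i)
Numerator: 0.066×17.2 + 0.12×15.6 + 0.078×16.9 = 4.325
Denominator: 1 + 0.066×39.9 + 0.12×23.7 + 0.078×10.3 = 7.281
R = 4.325/7.281 = 0.5941 kJ/s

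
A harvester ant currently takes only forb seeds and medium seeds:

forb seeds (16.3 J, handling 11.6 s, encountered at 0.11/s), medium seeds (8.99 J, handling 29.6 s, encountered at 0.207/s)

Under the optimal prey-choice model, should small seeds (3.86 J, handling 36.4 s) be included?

On forb seeds and medium seeds alone, R = ΣλE/(1+Σλh) = 3.654/8.403 = 0.4348 J/s.
small seeds: E/h = 3.86/36.4 = 0.106 J/s.
0.106 < 0.4348, so adding small seeds would lower the average — exclude it.

No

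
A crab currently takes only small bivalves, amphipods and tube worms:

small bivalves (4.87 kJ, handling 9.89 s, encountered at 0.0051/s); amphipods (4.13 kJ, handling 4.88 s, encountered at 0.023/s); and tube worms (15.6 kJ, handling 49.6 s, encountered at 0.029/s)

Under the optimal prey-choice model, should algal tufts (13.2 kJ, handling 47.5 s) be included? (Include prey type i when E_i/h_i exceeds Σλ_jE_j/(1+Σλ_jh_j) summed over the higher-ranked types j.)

On small bivalves, amphipods and tube worms alone, R = ΣλE/(1+Σλh) = 0.5722/2.601 = 0.22 kJ/s.
Profitability of algal tufts: 13.2/47.5 = 0.2779 kJ/s.
Since 0.2779 > R, including algal tufts increases the long-run rate.

Yes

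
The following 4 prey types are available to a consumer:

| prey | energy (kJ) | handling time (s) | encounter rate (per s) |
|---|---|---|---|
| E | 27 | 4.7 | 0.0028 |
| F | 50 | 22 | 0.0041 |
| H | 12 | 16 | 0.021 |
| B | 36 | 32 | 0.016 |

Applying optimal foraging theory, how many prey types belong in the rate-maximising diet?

4

Rank by E/h (kJ/s): E 5.74, F 2.27, B 1.12, H 0.75. Include each in turn until the next type's E/h falls below the running intake rate.
Rate on top 1: 0.07462. F: 2.27 > 0.07462 → include.
Rate on top 2: 0.2543. B: 1.12 > 0.2543 → include.
Rate on top 3: 0.5303. H: 0.75 > 0.5303 → include.
Optimal diet: E, F, B, H — 4 of 4 types.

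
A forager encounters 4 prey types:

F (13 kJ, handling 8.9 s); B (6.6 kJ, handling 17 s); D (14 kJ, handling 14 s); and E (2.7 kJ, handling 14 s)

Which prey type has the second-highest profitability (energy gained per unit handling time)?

Profitability E/h (kJ/s): F = 13/8.9 = 1.46, B = 6.6/17 = 0.388, D = 14/14 = 1, E = 2.7/14 = 0.193.
Ranked: F > D > B > E.

D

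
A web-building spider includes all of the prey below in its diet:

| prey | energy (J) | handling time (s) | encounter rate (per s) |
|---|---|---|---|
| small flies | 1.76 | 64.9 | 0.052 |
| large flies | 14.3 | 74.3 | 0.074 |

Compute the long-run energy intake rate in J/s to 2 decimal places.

0.12 J/s

R = (0.052×1.76 + 0.074×14.3) / (1 + 0.052×64.9 + 0.074×74.3) = 1.15/9.873 = 0.1165 J/s.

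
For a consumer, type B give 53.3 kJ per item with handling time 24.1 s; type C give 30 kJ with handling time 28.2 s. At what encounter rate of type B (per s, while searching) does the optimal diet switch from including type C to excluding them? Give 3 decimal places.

The zero-one rule: include type C iff E₂/h₂ > λE₁/(1+λh₁). Equality gives the switch point.
λE₁h₂ = E₂ + λE₂h₁ ⇒ λ = E₂/(E₁h₂ − E₂h₁) = 30/(1503 − 723) = 0.03846 per s.

0.038 per s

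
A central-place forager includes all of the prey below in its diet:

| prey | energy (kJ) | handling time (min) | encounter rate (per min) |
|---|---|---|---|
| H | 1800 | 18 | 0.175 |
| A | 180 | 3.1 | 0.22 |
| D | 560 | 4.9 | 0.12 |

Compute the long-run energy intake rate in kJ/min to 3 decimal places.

R = Σλ_iE_i / (1 + Σλ_ih_i)
Numerator: 0.175×1800 + 0.22×180 + 0.12×560 = 421.8
Denominator: 1 + 0.175×18 + 0.22×3.1 + 0.12×4.9 = 5.42
R = 421.8/5.42 = 77.82 kJ/min

77.823 kJ/min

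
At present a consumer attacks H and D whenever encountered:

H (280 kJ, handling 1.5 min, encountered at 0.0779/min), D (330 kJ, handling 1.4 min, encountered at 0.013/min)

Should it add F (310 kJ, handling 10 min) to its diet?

Intake rate on the current diet: R = (0.0779×280 + 0.013×330) / (1 + 0.0779×1.5 + 0.013×1.4) = 26.1/1.135 = 23 kJ/min.
F: E/h = 310/10 = 31 kJ/min.
31 > 23, so adding F raises the average — include it.

Yes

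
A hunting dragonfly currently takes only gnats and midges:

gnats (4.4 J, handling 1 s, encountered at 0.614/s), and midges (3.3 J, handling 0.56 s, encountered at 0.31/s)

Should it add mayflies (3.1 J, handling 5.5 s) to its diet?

No

Intake rate on the current diet: R = (0.614×4.4 + 0.31×3.3) / (1 + 0.614×1 + 0.31×0.56) = 3.725/1.788 = 2.084 J/s.
Profitability of mayflies: 3.1/5.5 = 0.5636 J/s.
0.5636 < 2.084, so adding mayflies would lower the average — exclude it.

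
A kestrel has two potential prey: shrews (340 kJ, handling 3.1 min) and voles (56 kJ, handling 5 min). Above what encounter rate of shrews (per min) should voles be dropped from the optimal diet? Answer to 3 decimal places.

0.037 per min

At the threshold, the rate on shrews alone equals the profitability of voles: λ·340/(1 + λ·3.1) = 56/5 = 11.2.
Rearranging, λ(340 − 11.2×3.1) = 11.2, so λ = 11.2/305.3 = 0.03669 per min.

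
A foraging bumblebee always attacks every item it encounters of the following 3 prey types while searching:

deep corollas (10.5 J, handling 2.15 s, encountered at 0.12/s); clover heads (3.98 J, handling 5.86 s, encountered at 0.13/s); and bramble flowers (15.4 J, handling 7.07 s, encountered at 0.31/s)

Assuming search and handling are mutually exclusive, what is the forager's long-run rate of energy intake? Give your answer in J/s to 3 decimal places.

1.556 J/s

R = Σλ_iE_i / (1 + Σλ_ih_i)
Numerator: 0.12×10.5 + 0.13×3.98 + 0.31×15.4 = 6.551
Denominator: 1 + 0.12×2.15 + 0.13×5.86 + 0.31×7.07 = 4.212
R = 6.551/4.212 = 1.556 J/s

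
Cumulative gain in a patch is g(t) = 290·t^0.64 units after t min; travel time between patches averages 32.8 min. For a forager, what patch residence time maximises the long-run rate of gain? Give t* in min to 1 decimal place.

Optimal t* satisfies g'(t*) = g(t*)/(T + t*).
g'(t) = 0.64·290·t^-0.36. Setting 0.64·290·t^-0.36 = 290·t^0.64/(32.8+t) gives 0.64(32.8+t) = t, so 0.36·t = 0.64×32.8.
t* = 0.64×32.8/0.36 = 58.31 min.

58.3 min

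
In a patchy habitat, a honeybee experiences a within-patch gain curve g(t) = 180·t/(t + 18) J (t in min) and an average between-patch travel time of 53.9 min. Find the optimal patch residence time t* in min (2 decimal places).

Maximise g(t)/(T+t): set derivative to zero → g'(t)(T+t) = g(t).
g'(t) = 180·18/(t + 18)². Setting 180·18/(t+18)² = 180t/[(t+18)(53.9+t)] gives 18(53.9+t) = t(t+18), so t² = 18×53.9 = 970.2.
t* = √970.2 = 31.15 min.

31.15 min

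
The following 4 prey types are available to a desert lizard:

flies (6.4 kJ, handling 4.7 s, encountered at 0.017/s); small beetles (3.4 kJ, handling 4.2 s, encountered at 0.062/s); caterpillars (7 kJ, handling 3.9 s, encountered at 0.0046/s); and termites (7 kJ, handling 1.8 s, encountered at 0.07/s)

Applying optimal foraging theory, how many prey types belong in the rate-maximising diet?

4

E/h in descending order: termites 3.89, caterpillars 1.79, flies 1.36, small beetles 0.81 kJ/s. The optimal diet is the largest prefix of this list for which every included type satisfies E_i/h_i > R on the types above it.
Rate on top 1: 0.4352. caterpillars: 1.79 > 0.4352 → include.
Rate on top 2: 0.4565. flies: 1.36 > 0.4565 → include.
Rate on top 3: 0.5156. small beetles: 0.81 > 0.5156 → include.
Optimal diet: termites, caterpillars, flies, small beetles — 4 of 4 types.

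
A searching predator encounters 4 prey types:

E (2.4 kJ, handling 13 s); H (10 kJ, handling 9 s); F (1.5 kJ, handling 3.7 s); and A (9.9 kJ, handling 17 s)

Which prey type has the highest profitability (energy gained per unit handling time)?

In descending order of E/h:
H: 10/9 = 1.11 kJ/s
A: 9.9/17 = 0.582 kJ/s
F: 1.5/3.7 = 0.405 kJ/s
E: 2.4/13 = 0.185 kJ/s

H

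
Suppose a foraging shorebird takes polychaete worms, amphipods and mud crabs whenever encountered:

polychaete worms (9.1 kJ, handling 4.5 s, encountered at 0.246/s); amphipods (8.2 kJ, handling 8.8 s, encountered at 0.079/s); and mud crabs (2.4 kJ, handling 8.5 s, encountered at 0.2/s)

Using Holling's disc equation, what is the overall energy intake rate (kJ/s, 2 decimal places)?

0.75 kJ/s

Energy encountered per unit search time: 0.246×9.1 + 0.079×8.2 + 0.2×2.4 = 3.366 kJ/s.
Handling time per unit search time: 0.246×4.5 + 0.079×8.8 + 0.2×8.5 = 3.502.
Rate = 3.366/(1 + 3.502) = 0.7477 kJ/s.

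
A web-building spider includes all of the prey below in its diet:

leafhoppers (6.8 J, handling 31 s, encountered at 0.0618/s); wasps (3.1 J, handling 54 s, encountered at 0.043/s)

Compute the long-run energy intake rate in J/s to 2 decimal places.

0.11 J/s

R = Σλ_iE_i / (1 + Σλ_ih_i)
Numerator: 0.0618×6.8 + 0.043×3.1 = 0.5535
Denominator: 1 + 0.0618×31 + 0.043×54 = 5.238
R = 0.5535/5.238 = 0.1057 J/s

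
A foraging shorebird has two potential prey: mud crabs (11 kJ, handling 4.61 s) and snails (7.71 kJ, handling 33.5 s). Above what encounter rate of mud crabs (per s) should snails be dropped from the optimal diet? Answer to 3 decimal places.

0.023 per s

The zero-one rule: include snails iff E₂/h₂ > λE₁/(1+λh₁). Equality gives the switch point.
λE₁h₂ = E₂ + λE₂h₁ ⇒ λ = E₂/(E₁h₂ − E₂h₁) = 7.71/(368.5 − 35.54) = 0.02316 per s.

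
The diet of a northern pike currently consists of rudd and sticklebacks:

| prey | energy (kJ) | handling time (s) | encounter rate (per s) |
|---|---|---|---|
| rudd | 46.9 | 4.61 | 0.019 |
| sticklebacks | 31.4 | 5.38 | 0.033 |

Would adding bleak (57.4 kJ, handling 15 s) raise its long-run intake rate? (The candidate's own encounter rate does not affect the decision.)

On rudd and sticklebacks alone, R = ΣλE/(1+Σλh) = 1.927/1.265 = 1.523 kJ/s.
Profitability of bleak: 57.4/15 = 3.827 kJ/s.
3.827 > 1.523, so adding bleak raises the average — include it.

Yes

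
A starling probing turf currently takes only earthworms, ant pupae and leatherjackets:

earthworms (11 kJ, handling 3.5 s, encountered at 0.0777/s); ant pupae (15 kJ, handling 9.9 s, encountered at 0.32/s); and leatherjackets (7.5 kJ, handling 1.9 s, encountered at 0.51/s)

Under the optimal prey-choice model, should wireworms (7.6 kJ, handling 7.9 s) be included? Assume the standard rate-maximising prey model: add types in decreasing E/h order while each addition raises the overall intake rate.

No

Current rate: (0.0777×11 + 0.32×15 + 0.51×7.5)/(1 + 0.0777×3.5 + 0.32×9.9 + 0.51×1.9) = 1.753 kJ/s.
wireworms: E/h = 7.6/7.9 = 0.962 kJ/s.
0.962 < 1.753, so adding wireworms would lower the average — exclude it.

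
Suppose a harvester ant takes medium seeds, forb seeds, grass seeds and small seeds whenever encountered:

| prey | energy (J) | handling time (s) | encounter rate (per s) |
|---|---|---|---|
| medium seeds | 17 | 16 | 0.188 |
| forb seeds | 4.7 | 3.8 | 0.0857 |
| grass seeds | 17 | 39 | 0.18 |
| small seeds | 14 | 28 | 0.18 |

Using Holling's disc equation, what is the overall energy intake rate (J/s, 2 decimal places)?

0.56 J/s

R = Σλ_iE_i / (1 + Σλ_ih_i)
Numerator: 0.188×17 + 0.0857×4.7 + 0.18×17 + 0.18×14 = 9.179
Denominator: 1 + 0.188×16 + 0.0857×3.8 + 0.18×39 + 0.18×28 = 16.39
R = 9.179/16.39 = 0.5599 J/s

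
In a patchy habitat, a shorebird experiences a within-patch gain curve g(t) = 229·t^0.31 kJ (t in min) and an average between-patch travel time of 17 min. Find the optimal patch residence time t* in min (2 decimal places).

7.64 min

Maximise g(t)/(T+t): set derivative to zero → g'(t)(T+t) = g(t).
g'(t) = 0.31·229·t^-0.69. Setting 0.31·229·t^-0.69 = 229·t^0.31/(17+t) gives 0.31(17+t) = t, so 0.69·t = 0.31×17.
t* = 0.31×17/0.69 = 7.638 min.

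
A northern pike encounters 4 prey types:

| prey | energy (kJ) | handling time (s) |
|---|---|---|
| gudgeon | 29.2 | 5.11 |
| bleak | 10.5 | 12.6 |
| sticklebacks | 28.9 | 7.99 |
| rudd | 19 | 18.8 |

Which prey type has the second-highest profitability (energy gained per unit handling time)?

sticklebacks

In descending order of E/h:
gudgeon: 29.2/5.11 = 5.71 kJ/s
sticklebacks: 28.9/7.99 = 3.62 kJ/s
rudd: 19/18.8 = 1.01 kJ/s
bleak: 10.5/12.6 = 0.833 kJ/s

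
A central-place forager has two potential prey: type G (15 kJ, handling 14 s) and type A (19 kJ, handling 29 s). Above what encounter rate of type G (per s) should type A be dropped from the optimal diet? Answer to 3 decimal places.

At the threshold, the rate on type G alone equals the profitability of type A: λ·15/(1 + λ·14) = 19/29 = 0.6552.
Rearranging, λ(15 − 0.6552×14) = 0.6552, so λ = 0.6552/5.828 = 0.1124 per s.

0.112 per s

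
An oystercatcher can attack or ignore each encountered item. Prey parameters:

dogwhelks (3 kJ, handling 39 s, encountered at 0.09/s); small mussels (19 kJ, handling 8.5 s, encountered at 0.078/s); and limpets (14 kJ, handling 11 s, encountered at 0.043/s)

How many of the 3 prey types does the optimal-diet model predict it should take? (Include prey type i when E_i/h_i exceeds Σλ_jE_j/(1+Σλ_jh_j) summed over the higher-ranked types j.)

2

E/h in descending order: small mussels 2.24, limpets 1.27, dogwhelks 0.0769 kJ/s. The optimal diet is the largest prefix of this list for which every included type satisfies E_i/h_i > R on the types above it.
Rate on top 1: 0.8912. limpets: 1.27 > 0.8912 → include.
Rate on top 2: 0.9757. dogwhelks: 0.0769 < 0.9757 → exclude; stop.
Optimal diet: small mussels, limpets — 2 of 3 types.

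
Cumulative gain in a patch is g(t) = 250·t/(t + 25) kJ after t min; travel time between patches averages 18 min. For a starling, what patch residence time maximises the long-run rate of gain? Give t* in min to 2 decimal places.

By the marginal value theorem, leave when the instantaneous gain rate g'(t) equals the habitat-wide average g(t)/(T + t).
g'(t) = 250·25/(t + 25)². Setting 250·25/(t+25)² = 250t/[(t+25)(18+t)] gives 25(18+t) = t(t+25), so t² = 25×18 = 450.
t* = √450 = 21.21 min.

21.21 min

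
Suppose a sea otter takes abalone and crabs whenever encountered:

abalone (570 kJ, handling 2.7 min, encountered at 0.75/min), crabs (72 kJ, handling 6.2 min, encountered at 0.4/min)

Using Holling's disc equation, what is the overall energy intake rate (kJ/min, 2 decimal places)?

Energy encountered per unit search time: 0.75×570 + 0.4×72 = 456.3 kJ/min.
Handling time per unit search time: 0.75×2.7 + 0.4×6.2 = 4.505.
Rate = 456.3/(1 + 4.505) = 82.89 kJ/min.

82.89 kJ/min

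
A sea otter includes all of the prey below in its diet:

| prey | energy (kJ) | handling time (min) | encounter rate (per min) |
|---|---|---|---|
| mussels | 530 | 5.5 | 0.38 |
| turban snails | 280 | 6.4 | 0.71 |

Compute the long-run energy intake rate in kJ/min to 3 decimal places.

52.423 kJ/min

Energy encountered per unit search time: 0.38×530 + 0.71×280 = 400.2 kJ/min.
Handling time per unit search time: 0.38×5.5 + 0.71×6.4 = 6.634.
Rate = 400.2/(1 + 6.634) = 52.42 kJ/min.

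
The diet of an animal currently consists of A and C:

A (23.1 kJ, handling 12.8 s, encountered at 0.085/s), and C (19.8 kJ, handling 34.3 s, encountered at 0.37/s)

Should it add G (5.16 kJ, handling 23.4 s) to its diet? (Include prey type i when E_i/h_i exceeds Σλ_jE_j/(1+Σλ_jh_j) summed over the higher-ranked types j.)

No

Intake rate on the current diet: R = (0.085×23.1 + 0.37×19.8) / (1 + 0.085×12.8 + 0.37×34.3) = 9.29/14.78 = 0.6286 kJ/s.
G: E/h = 5.16/23.4 = 0.2205 kJ/s.
0.2205 < 0.6286, so adding G would lower the average — exclude it.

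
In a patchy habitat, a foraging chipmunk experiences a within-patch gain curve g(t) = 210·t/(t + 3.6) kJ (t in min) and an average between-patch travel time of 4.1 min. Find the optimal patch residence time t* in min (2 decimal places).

Maximise g(t)/(T+t): set derivative to zero → g'(t)(T+t) = g(t).
g'(t) = 210·3.6/(t + 3.6)². Setting 210·3.6/(t+3.6)² = 210t/[(t+3.6)(4.1+t)] gives 3.6(4.1+t) = t(t+3.6), so t² = 3.6×4.1 = 14.76.
t* = √14.76 = 3.842 min.

3.84 min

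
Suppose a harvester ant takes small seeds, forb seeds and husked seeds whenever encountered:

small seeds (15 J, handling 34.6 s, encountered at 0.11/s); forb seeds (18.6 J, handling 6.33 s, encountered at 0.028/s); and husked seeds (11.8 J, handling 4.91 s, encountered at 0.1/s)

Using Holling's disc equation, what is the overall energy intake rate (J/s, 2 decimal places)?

R = Σλ_iE_i / (1 + Σλ_ih_i)
Numerator: 0.11×15 + 0.028×18.6 + 0.1×11.8 = 3.351
Denominator: 1 + 0.11×34.6 + 0.028×6.33 + 0.1×4.91 = 5.474
R = 3.351/5.474 = 0.6121 J/s

0.61 J/s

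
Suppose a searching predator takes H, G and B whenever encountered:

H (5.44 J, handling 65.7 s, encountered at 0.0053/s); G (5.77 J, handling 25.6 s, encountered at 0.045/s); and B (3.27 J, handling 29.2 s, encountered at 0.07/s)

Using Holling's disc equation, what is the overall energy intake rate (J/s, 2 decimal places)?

0.11 J/s

R = Σλ_iE_i / (1 + Σλ_ih_i)
Numerator: 0.0053×5.44 + 0.045×5.77 + 0.07×3.27 = 0.5174
Denominator: 1 + 0.0053×65.7 + 0.045×25.6 + 0.07×29.2 = 4.544
R = 0.5174/4.544 = 0.1139 J/s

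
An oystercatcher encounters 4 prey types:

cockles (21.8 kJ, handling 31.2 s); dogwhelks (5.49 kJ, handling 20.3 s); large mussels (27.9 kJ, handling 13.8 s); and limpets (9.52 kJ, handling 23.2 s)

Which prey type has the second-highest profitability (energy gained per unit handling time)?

cockles

Profitability E/h (kJ/s): cockles = 21.8/31.2 = 0.699, dogwhelks = 5.49/20.3 = 0.27, large mussels = 27.9/13.8 = 2.02, limpets = 9.52/23.2 = 0.41.
Ranked: large mussels > cockles > limpets > dogwhelks.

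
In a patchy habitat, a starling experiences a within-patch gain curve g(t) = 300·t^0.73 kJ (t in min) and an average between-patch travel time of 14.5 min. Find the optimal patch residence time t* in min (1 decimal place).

39.2 min

By the marginal value theorem, leave when the instantaneous gain rate g'(t) equals the habitat-wide average g(t)/(T + t).
g'(t) = 0.73·300·t^-0.27. Setting 0.73·300·t^-0.27 = 300·t^0.73/(14.5+t) gives 0.73(14.5+t) = t, so 0.27·t = 0.73×14.5.
t* = 0.73×14.5/0.27 = 39.2 min.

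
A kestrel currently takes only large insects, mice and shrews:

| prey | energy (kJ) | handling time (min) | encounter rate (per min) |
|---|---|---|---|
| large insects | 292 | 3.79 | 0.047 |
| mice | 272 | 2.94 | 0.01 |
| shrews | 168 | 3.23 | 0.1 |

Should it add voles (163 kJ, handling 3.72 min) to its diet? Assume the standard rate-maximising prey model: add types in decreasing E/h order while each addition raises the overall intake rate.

Yes

Intake rate on the current diet: R = (0.047×292 + 0.01×272 + 0.1×168) / (1 + 0.047×3.79 + 0.01×2.94 + 0.1×3.23) = 33.24/1.531 = 21.72 kJ/min.
voles: E/h = 163/3.72 = 43.82 kJ/min.
43.82 > 21.72, so adding voles raises the average — include it.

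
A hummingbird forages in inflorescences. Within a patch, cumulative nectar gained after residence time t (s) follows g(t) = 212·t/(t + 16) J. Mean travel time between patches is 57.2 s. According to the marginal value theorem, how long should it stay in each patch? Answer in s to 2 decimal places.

Optimal t* satisfies g'(t*) = g(t*)/(T + t*).
g'(t) = 212·16/(t + 16)². Setting 212·16/(t+16)² = 212t/[(t+16)(57.2+t)] gives 16(57.2+t) = t(t+16), so t² = 16×57.2 = 915.2.
t* = √915.2 = 30.25 s.

30.25 s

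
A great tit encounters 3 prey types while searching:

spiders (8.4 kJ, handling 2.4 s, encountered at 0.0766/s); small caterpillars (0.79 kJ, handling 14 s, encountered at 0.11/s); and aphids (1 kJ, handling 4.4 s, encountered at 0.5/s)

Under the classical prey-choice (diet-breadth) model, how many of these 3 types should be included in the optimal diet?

1

Rank by E/h (kJ/s): spiders 3.5, aphids 0.227, small caterpillars 0.0564. Include each in turn until the next type's E/h falls below the running intake rate.
Rate on top 1: 0.5435. aphids: 0.227 < 0.5435 → exclude; stop.
Optimal diet: spiders — 1 of 3 types.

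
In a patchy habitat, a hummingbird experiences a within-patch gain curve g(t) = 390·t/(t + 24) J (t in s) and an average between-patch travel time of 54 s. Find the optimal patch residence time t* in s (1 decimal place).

36.0 s

By the marginal value theorem, leave when the instantaneous gain rate g'(t) equals the habitat-wide average g(t)/(T + t).
g'(t) = 390·24/(t + 24)². Setting 390·24/(t+24)² = 390t/[(t+24)(54+t)] gives 24(54+t) = t(t+24), so t² = 24×54 = 1296.
t* = √1296 = 36 s.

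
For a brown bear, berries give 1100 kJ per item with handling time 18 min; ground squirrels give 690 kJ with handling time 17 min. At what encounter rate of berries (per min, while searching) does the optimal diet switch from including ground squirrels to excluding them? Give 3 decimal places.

At the threshold, the rate on berries alone equals the profitability of ground squirrels: λ·1100/(1 + λ·18) = 690/17 = 40.59.
Rearranging, λ(1100 − 40.59×18) = 40.59, so λ = 40.59/369.4 = 0.1099 per min.

0.110 per min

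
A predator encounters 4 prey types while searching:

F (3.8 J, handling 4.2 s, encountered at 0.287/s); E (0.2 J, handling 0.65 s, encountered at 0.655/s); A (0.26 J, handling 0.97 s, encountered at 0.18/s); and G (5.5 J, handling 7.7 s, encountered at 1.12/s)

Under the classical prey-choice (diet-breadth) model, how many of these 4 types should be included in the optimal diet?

E/h in descending order: F 0.905, G 0.714, E 0.308, A 0.268 J/s. The optimal diet is the largest prefix of this list for which every included type satisfies E_i/h_i > R on the types above it.
Rate on top 1: 0.4945. G: 0.714 > 0.4945 → include.
Rate on top 2: 0.6695. E: 0.308 < 0.6695 → exclude; stop.
Optimal diet: F, G — 2 of 4 types.

2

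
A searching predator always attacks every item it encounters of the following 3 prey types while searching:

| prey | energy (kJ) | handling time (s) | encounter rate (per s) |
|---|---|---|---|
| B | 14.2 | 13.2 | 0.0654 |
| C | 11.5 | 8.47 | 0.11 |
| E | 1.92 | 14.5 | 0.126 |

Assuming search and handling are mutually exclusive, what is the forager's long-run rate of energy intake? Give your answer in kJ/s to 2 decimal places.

Energy encountered per unit search time: 0.0654×14.2 + 0.11×11.5 + 0.126×1.92 = 2.436 kJ/s.
Handling time per unit search time: 0.0654×13.2 + 0.11×8.47 + 0.126×14.5 = 3.622.
Rate = 2.436/(1 + 3.622) = 0.527 kJ/s.

0.53 kJ/s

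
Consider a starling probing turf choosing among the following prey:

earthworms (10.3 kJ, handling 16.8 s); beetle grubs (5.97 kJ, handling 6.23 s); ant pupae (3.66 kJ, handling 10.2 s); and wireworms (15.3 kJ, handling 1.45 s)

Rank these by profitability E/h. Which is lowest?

Profitability E/h (kJ/s): earthworms = 10.3/16.8 = 0.613, beetle grubs = 5.97/6.23 = 0.958, ant pupae = 3.66/10.2 = 0.359, wireworms = 15.3/1.45 = 10.6.
Ranked: wireworms > beetle grubs > earthworms > ant pupae.

ant pupae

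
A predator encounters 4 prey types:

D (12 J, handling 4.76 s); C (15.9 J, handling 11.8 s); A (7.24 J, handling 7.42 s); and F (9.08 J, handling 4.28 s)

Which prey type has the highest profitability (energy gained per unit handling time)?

D

Profitability E/h (J/s): D = 12/4.76 = 2.52, C = 15.9/11.8 = 1.35, A = 7.24/7.42 = 0.976, F = 9.08/4.28 = 2.12.
Ranked: D > F > C > A.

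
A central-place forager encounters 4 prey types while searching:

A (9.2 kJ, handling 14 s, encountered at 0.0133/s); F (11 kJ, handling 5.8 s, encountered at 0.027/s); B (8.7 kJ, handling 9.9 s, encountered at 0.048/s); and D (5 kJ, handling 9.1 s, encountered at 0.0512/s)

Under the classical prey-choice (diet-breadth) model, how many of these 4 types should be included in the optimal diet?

Rank by E/h (kJ/s): F 1.9, B 0.879, A 0.657, D 0.549. Include each in turn until the next type's E/h falls below the running intake rate.
Rate on top 1: 0.2568. B: 0.879 > 0.2568 → include.
Rate on top 2: 0.4379. A: 0.657 > 0.4379 → include.
Rate on top 3: 0.4604. D: 0.549 > 0.4604 → include.
Optimal diet: F, B, A, D — 4 of 4 types.

4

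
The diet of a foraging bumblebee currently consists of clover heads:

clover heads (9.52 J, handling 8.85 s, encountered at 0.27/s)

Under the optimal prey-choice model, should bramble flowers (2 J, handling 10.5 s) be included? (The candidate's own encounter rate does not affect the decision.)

On clover heads alone, R = ΣλE/(1+Σλh) = 2.57/3.389 = 0.7583 J/s.
Profitability of bramble flowers: 2/10.5 = 0.1905 J/s.
0.1905 < 0.7583, so adding bramble flowers would lower the average — exclude it.

No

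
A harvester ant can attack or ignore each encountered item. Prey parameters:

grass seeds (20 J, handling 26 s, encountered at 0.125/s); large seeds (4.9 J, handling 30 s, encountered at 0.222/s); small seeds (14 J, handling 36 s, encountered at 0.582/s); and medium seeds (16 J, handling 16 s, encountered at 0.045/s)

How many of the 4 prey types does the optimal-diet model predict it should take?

2

E/h in descending order: medium seeds 1, grass seeds 0.769, small seeds 0.389, large seeds 0.163 J/s. The optimal diet is the largest prefix of this list for which every included type satisfies E_i/h_i > R on the types above it.
Rate on top 1: 0.4186. grass seeds: 0.769 > 0.4186 → include.
Rate on top 2: 0.6479. small seeds: 0.389 < 0.6479 → exclude; stop.
Optimal diet: medium seeds, grass seeds — 2 of 4 types.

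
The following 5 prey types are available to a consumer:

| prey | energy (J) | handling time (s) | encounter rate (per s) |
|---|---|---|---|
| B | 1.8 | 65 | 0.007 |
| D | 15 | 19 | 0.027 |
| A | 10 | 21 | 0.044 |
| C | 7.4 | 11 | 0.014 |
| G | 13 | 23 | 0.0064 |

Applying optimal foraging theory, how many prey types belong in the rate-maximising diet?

4

E/h in descending order: D 0.789, C 0.673, G 0.565, A 0.476, B 0.0277 J/s. The optimal diet is the largest prefix of this list for which every included type satisfies E_i/h_i > R on the types above it.
Rate on top 1: 0.2677. C: 0.673 > 0.2677 → include.
Rate on top 2: 0.3051. G: 0.565 > 0.3051 → include.
Rate on top 3: 0.3262. A: 0.476 > 0.3262 → include.
Rate on top 4: 0.3768. B: 0.0277 < 0.3768 → exclude; stop.
Optimal diet: D, C, G, A — 4 of 5 types.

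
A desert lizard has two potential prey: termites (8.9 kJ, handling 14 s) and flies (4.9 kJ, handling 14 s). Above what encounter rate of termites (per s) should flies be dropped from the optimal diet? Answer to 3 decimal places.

0.088 per s

At the threshold, the rate on termites alone equals the profitability of flies: λ·8.9/(1 + λ·14) = 4.9/14 = 0.35.
Rearranging, λ(8.9 − 0.35×14) = 0.35, so λ = 0.35/4 = 0.0875 per s.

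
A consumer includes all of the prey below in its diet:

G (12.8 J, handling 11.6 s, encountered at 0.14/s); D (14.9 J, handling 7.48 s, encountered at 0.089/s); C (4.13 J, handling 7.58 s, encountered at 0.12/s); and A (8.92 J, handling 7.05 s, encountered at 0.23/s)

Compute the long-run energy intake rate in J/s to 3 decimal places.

Energy encountered per unit search time: 0.14×12.8 + 0.089×14.9 + 0.12×4.13 + 0.23×8.92 = 5.665 J/s.
Handling time per unit search time: 0.14×11.6 + 0.089×7.48 + 0.12×7.58 + 0.23×7.05 = 4.821.
Rate = 5.665/(1 + 4.821) = 0.9733 J/s.

0.973 J/s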